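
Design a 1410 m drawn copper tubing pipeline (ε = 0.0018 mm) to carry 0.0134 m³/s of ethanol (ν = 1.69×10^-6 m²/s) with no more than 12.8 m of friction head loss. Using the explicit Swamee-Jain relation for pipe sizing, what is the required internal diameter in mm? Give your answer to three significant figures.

Swamee-Jain (Type III): D = 0.66·[ε^1.25·(LQ²/(gh_f))^4.75 + ν·Q^9.4·(L/(gh_f))^5.2]^0.04
LQ²/(gh_f) = 0.002016; L/(gh_f) = 11.23
Term 1 = ε^1.25·(…)^4.75 = 1.04×10^-20; Term 2 = ν·Q^9.4·(…)^5.2 = 1.21×10^-18
D = 0.66·(1.04×10^-20 + 1.21×10^-18)^0.04 = 0.1268 m = 127 mm
Check: V = 1.06 m/s, Re = 7.96×10^4, f = 0.01882, h_f = 12.0 m ≈ 12.8 m ✓

D ≈ 127 mm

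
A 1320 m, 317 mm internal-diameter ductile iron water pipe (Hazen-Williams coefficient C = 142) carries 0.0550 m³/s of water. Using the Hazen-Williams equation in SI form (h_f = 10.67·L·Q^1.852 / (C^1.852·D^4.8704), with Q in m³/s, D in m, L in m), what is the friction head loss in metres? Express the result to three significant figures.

h_f ≈ 1.82 m

h_f = 10.67·1320·0.0550^1.852 / (142^1.852·0.317^4.8704) = 1.819 m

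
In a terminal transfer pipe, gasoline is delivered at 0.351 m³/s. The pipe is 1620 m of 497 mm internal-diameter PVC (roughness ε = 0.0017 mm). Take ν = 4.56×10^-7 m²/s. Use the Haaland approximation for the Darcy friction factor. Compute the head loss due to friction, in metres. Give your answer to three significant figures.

h_f ≈ 5.69 m

V = 4Q/(πD²) = 4·0.351/(π·0.497²) = 1.809 m/s
Re = VD/ν = 1.809·0.497/4.56×10^-7 = 1.97×10^6 → turbulent
ε/D = 0.0017/497 = 3.42×10^-6
Haaland: f = 0.01046
h_f = f(L/D)V²/(2g) = 0.01046·(1620/0.497)·1.809²/(2·9.81) = 5.689 m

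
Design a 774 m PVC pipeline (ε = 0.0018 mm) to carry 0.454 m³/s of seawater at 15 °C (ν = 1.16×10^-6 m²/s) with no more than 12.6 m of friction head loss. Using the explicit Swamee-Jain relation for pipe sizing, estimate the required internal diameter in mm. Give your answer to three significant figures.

D ≈ 416 mm

Swamee-Jain (Type III): D = 0.66·[ε^1.25·(LQ²/(gh_f))^4.75 + ν·Q^9.4·(L/(gh_f))^5.2]^0.04
LQ²/(gh_f) = 1.291; L/(gh_f) = 6.262
Term 1 = ε^1.25·(…)^4.75 = 2.22×10^-7; Term 2 = ν·Q^9.4·(…)^5.2 = 9.63×10^-6
D = 0.66·(2.22×10^-7 + 9.63×10^-6)^0.04 = 0.4162 m = 416 mm
Check: V = 3.34 m/s, Re = 1.20×10^6, f = 0.01138, h_f = 12.0 m ≈ 12.6 m ✓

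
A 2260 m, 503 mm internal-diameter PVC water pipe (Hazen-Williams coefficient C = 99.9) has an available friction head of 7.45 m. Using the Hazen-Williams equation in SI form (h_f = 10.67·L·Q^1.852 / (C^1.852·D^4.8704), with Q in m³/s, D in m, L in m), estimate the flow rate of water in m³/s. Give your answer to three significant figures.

Rearranging: Q = [h_f·C^1.852·D^4.8704 / (10.67·L)]^(1/1.852)
Q = [7.45·99.9^1.852·0.503^4.8704 / (10.67·2260)]^0.540 = 0.2087 m³/s

Q ≈ 0.209 m³/s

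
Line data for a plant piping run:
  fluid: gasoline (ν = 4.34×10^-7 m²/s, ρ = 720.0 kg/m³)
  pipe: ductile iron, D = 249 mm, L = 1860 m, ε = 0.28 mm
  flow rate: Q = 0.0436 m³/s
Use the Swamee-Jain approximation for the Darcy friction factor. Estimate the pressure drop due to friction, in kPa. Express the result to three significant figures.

Δp ≈ 45.0 kPa

V = 4Q/(πD²) = 4·0.0436/(π·0.249²) = 0.8954 m/s
Re = VD/ν = 0.8954·0.249/4.34×10^-7 = 5.14×10^5 → turbulent
ε/D = 0.28/249 = 0.00112
Swamee-Jain: f = 0.02086
h_f = f(L/D)V²/(2g) = 0.02086·(1860/0.249)·0.8954²/(2·9.81) = 6.368 m
Δp = ρg·h_f = 720.0·9.81·6.368 = 44.98 kPa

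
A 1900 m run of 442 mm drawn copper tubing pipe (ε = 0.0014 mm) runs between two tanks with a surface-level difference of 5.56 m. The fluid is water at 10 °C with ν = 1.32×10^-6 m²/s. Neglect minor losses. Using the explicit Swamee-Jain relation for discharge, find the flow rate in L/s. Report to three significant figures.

Q ≈ 211 L/s

Swamee-Jain (Type II): Q = -0.965·√(gD⁵h_f/L)·ln[ε/(3.7D) + √(3.17ν²L/(gD³h_f))]
√(gD⁵h_f/L) = √(9.81·0.442⁵·5.56/1900) = 0.02201
ε/(3.7D) = 8.56×10^-7; √(3.17ν²L/(gD³h_f)) = 4.72×10^-5
Q = -0.965·0.02201·ln(4.806×10^-5) = 0.2112 m³/s
Check: V = 1.38 m/s, Re = 4.61×10^5, f = 0.01333, h_f = 5.53 m ≈ 5.56 m ✓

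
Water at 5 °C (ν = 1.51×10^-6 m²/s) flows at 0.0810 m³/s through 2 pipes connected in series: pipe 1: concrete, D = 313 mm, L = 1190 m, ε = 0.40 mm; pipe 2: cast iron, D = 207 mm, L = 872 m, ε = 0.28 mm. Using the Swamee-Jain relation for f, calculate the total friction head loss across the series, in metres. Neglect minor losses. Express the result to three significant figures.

H ≈ 32.1 m

Pipe 1: V = 1.053 m/s, Re = 2.18×10^5, ε/D = 0.00128, f = 0.02213, h_1 = f(L/D)V²/2g = 4.752 m
Pipe 2: V = 2.407 m/s, Re = 3.30×10^5, ε/D = 0.00135, f = 0.02203, h_2 = f(L/D)V²/2g = 27.40 m
Series → Q common, losses add: H = Σh = 32.15 m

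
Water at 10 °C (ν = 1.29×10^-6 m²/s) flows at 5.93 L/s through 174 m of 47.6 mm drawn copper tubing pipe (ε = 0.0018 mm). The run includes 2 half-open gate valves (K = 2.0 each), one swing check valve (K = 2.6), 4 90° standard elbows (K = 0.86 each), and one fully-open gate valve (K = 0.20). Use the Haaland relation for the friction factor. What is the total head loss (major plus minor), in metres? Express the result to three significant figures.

V = 4Q/(πD²) = 3.332 m/s; V²/2g = 0.5660 m
Re = 1.23×10^5, ε/D = 3.78×10^-5 → f = 0.01726 (Haaland)
Major: h_f = f(L/D)·V²/2g = 0.01726·3655·0.5660 = 35.70 m
Minor: ΣK = 10.2; h_m = ΣK·V²/2g = 5.796 m
Total H_L = 35.70 + 5.796 = 41.50 m

H_L ≈ 41.5 m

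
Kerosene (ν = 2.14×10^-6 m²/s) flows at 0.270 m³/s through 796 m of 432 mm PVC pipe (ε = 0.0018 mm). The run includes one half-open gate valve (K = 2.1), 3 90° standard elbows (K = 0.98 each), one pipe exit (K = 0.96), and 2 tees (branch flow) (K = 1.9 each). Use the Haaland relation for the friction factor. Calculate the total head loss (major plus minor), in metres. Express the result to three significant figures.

H_L ≈ 6.10 m

V = 4Q/(πD²) = 1.842 m/s; V²/2g = 0.1729 m
Re = 3.72×10^5, ε/D = 4.17×10^-6 → f = 0.01382 (Haaland)
Major: h_f = f(L/D)·V²/2g = 0.01382·1843·0.1729 = 4.404 m
Minor: ΣK = 9.80; h_m = ΣK·V²/2g = 1.695 m
Total H_L = 4.404 + 1.695 = 6.099 m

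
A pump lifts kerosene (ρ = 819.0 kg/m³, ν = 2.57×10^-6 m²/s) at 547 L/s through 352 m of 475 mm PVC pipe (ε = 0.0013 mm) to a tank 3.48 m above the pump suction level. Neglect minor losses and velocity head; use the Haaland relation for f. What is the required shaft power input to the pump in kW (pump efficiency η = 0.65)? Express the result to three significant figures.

P_shaft ≈ 54.7 kW

V = 4Q/(πD²) = 3.087 m/s; Re = 5.71×10^5; ε/D = 2.74×10^-6; f = 0.01279
h_f = f(L/D)V²/2g = 4.604 m
Total head H = z + h_f = 3.48 + 4.604 = 8.084 m
P_hyd = ρgQH = 819.0·9.81·0.547·8.084 = 35.53 kW
P_shaft = P_hyd/η = 35.53/0.65 = 54.66 kW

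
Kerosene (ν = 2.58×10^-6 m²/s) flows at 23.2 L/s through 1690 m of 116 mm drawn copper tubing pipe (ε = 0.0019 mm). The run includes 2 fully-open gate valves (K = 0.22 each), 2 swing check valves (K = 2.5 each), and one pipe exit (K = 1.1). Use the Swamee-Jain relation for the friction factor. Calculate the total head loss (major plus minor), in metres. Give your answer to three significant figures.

H_L ≈ 66.1 m

V = 4Q/(πD²) = 2.195 m/s; V²/2g = 0.2456 m
Re = 9.87×10^4, ε/D = 1.64×10^-5 → f = 0.01801 (Swamee-Jain)
Major: h_f = f(L/D)·V²/2g = 0.01801·14569·0.2456 = 64.45 m
Minor: ΣK = 6.54; h_m = ΣK·V²/2g = 1.606 m
Total H_L = 64.45 + 1.606 = 66.06 m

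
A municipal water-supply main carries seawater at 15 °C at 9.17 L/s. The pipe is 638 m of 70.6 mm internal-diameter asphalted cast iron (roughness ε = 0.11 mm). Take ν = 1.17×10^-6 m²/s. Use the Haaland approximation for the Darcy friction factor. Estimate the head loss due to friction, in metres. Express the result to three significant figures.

V = 4Q/(πD²) = 4·0.00917/(π·0.0706²) = 2.342 m/s
Re = VD/ν = 2.342·0.0706/1.17×10^-6 = 1.41×10^5 → turbulent
ε/D = 0.11/70.6 = 0.00156
Haaland: f = 0.02327
h_f = f(L/D)V²/(2g) = 0.02327·(638/0.0706)·2.342²/(2·9.81) = 58.80 m

h_f ≈ 58.8 m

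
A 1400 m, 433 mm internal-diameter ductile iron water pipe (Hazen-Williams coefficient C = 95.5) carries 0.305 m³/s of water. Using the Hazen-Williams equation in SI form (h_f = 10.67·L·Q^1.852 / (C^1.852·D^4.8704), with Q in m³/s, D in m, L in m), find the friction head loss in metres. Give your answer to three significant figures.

h_f = 10.67·1400·0.305^1.852 / (95.5^1.852·0.433^4.8704) = 21.02 m

h_f ≈ 21.0 m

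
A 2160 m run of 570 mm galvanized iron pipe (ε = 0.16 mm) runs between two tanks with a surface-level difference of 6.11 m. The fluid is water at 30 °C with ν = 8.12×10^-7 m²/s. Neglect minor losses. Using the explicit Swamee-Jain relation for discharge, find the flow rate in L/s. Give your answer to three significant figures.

Q ≈ 365 L/s

Swamee-Jain (Type II): Q = -0.965·√(gD⁵h_f/L)·ln[ε/(3.7D) + √(3.17ν²L/(gD³h_f))]
√(gD⁵h_f/L) = √(9.81·0.570⁵·6.11/2160) = 0.04086
ε/(3.7D) = 7.59×10^-5; √(3.17ν²L/(gD³h_f)) = 2.02×10^-5
Q = -0.965·0.04086·ln(9.603×10^-5) = 0.3648 m³/s
Check: V = 1.43 m/s, Re = 1.00×10^6, f = 0.01558, h_f = 6.15 m ≈ 6.11 m ✓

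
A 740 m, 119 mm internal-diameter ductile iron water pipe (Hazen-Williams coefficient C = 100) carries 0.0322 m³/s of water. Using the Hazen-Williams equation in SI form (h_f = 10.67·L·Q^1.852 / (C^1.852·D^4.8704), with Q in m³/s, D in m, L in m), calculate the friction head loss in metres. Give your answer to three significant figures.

h_f = 10.67·740·0.0322^1.852 / (100^1.852·0.119^4.8704) = 85.59 m

h_f ≈ 85.6 m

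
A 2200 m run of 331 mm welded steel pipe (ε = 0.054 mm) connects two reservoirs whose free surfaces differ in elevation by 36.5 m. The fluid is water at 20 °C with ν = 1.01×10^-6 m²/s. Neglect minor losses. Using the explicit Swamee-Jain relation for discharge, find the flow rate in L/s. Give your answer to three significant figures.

Q ≈ 236 L/s

Swamee-Jain (Type II): Q = -0.965·√(gD⁵h_f/L)·ln[ε/(3.7D) + √(3.17ν²L/(gD³h_f))]
√(gD⁵h_f/L) = √(9.81·0.331⁵·36.5/2200) = 0.02543
ε/(3.7D) = 4.41×10^-5; √(3.17ν²L/(gD³h_f)) = 2.34×10^-5
Q = -0.965·0.02543·ln(6.750×10^-5) = 0.2357 m³/s
Check: V = 2.74 m/s, Re = 8.98×10^5, f = 0.01445, h_f = 36.7 m ≈ 36.5 m ✓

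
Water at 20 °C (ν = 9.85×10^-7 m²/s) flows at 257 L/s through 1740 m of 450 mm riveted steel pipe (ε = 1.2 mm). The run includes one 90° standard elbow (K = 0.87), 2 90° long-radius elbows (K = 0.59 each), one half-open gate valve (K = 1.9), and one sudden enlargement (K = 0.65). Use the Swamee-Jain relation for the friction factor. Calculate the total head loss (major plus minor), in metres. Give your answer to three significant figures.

V = 4Q/(πD²) = 1.616 m/s; V²/2g = 0.1331 m
Re = 7.38×10^5, ε/D = 0.00267 → f = 0.02561 (Swamee-Jain)
Major: h_f = f(L/D)·V²/2g = 0.02561·3867·0.1331 = 13.18 m
Minor: ΣK = 4.60; h_m = ΣK·V²/2g = 0.6122 m
Total H_L = 13.18 + 0.6122 = 13.79 m

H_L ≈ 13.8 m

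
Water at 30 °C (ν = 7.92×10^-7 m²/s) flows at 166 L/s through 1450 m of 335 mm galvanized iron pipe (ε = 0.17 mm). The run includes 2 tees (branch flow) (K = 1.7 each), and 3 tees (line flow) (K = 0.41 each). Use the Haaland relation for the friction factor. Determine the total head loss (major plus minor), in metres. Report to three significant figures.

V = 4Q/(πD²) = 1.883 m/s; V²/2g = 0.1808 m
Re = 7.97×10^5, ε/D = 5.07×10^-4 → f = 0.01733 (Haaland)
Major: h_f = f(L/D)·V²/2g = 0.01733·4328·0.1808 = 13.56 m
Minor: ΣK = 4.63; h_m = ΣK·V²/2g = 0.8370 m
Total H_L = 13.56 + 0.8370 = 14.40 m

H_L ≈ 14.4 m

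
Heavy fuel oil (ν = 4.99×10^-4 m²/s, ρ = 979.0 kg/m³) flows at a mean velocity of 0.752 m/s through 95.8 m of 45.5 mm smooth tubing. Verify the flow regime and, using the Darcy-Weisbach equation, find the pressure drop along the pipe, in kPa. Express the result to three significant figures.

Re = VD/ν = 0.752·0.04550/4.99×10^-4 = 68.6 → laminar (Re < 2300)
f = 64/Re = 0.9334
h_f = f(L/D)V²/(2g) = 0.9334·(95.8/0.04550)·0.752²/(2·9.81) = 56.64 m
Δp = ρg·h_f = 979.0·9.81·56.64 = 544.0 kPa

Δp ≈ 544 kPa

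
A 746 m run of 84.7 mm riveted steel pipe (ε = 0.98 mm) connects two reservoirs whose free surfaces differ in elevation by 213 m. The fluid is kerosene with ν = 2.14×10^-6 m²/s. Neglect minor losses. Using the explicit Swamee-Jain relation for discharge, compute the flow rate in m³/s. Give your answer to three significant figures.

Swamee-Jain (Type II): Q = -0.965·√(gD⁵h_f/L)·ln[ε/(3.7D) + √(3.17ν²L/(gD³h_f))]
√(gD⁵h_f/L) = √(9.81·0.0847⁵·213/746) = 0.003494
ε/(3.7D) = 0.00313; √(3.17ν²L/(gD³h_f)) = 9.24×10^-5
Q = -0.965·0.003494·ln(0.003219) = 0.01935 m³/s
Check: V = 3.43 m/s, Re = 1.36×10^5, f = 0.04045, h_f = 214 m ≈ 213 m ✓

Q ≈ 0.0194 m³/s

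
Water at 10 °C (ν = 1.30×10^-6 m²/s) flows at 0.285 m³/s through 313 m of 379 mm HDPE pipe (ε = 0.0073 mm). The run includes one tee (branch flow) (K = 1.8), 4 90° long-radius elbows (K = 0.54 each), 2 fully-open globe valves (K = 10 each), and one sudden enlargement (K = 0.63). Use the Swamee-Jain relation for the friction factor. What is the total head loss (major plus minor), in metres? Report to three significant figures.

V = 4Q/(πD²) = 2.526 m/s; V²/2g = 0.3253 m
Re = 7.36×10^5, ε/D = 1.93×10^-5 → f = 0.01261 (Swamee-Jain)
Major: h_f = f(L/D)·V²/2g = 0.01261·825.9·0.3253 = 3.388 m
Minor: ΣK = 24.6; h_m = ΣK·V²/2g = 7.999 m
Total H_L = 3.388 + 7.999 = 11.39 m

H_L ≈ 11.4 m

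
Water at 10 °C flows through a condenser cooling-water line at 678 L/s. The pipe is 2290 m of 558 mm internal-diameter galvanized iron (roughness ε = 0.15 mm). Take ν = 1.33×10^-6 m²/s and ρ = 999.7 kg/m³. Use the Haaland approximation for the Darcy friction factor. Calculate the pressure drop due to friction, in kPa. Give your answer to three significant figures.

V = 4Q/(πD²) = 4·0.678/(π·0.558²) = 2.772 m/s
Re = VD/ν = 2.772·0.558/1.33×10^-6 = 1.16×10^6 → turbulent
ε/D = 0.15/558 = 2.69×10^-4
Haaland: f = 0.01522
h_f = f(L/D)V²/(2g) = 0.01522·(2290/0.558)·2.772²/(2·9.81) = 24.47 m
Δp = ρg·h_f = 999.7·9.81·24.47 = 240.0 kPa

Δp ≈ 240 kPa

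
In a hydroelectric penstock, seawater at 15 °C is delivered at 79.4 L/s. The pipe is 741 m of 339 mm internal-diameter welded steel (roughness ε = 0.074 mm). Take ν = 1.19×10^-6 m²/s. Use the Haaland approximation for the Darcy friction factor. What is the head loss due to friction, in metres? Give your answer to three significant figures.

V = 4Q/(πD²) = 4·0.0794/(π·0.339²) = 0.8797 m/s
Re = VD/ν = 0.8797·0.339/1.19×10^-6 = 2.51×10^5 → turbulent
ε/D = 0.074/339 = 2.18×10^-4
Haaland: f = 0.01653
h_f = f(L/D)V²/(2g) = 0.01653·(741/0.339)·0.8797²/(2·9.81) = 1.425 m

h_f ≈ 1.43 m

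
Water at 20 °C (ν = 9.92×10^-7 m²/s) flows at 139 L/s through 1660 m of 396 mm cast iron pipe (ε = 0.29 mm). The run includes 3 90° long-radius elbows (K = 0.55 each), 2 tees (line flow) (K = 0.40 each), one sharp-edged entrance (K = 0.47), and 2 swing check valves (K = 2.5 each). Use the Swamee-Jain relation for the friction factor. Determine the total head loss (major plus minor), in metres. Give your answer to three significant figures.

V = 4Q/(πD²) = 1.129 m/s; V²/2g = 0.06492 m
Re = 4.51×10^5, ε/D = 7.32×10^-4 → f = 0.01917 (Swamee-Jain)
Major: h_f = f(L/D)·V²/2g = 0.01917·4192·0.06492 = 5.217 m
Minor: ΣK = 7.92; h_m = ΣK·V²/2g = 0.5142 m
Total H_L = 5.217 + 0.5142 = 5.731 m

H_L ≈ 5.73 m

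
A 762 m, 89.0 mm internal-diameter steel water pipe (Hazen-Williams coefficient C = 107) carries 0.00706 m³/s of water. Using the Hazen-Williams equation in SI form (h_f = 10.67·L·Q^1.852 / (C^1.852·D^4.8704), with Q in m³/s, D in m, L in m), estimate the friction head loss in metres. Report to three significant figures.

h_f ≈ 19.3 m

h_f = 10.67·762·0.00706^1.852 / (107^1.852·0.0890^4.8704) = 19.26 m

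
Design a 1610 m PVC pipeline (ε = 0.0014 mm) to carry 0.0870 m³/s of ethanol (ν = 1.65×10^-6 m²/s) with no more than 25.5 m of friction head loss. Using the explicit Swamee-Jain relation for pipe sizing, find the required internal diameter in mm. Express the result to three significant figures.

Swamee-Jain (Type III): D = 0.66·[ε^1.25·(LQ²/(gh_f))^4.75 + ν·Q^9.4·(L/(gh_f))^5.2]^0.04
LQ²/(gh_f) = 0.04871; L/(gh_f) = 6.436
Term 1 = ε^1.25·(…)^4.75 = 2.81×10^-14; Term 2 = ν·Q^9.4·(…)^5.2 = 2.84×10^-12
D = 0.66·(2.81×10^-14 + 2.84×10^-12)^0.04 = 0.2280 m = 228 mm
Check: V = 2.13 m/s, Re = 2.94×10^5, f = 0.01450, h_f = 23.7 m ≈ 25.5 m ✓

D ≈ 228 mm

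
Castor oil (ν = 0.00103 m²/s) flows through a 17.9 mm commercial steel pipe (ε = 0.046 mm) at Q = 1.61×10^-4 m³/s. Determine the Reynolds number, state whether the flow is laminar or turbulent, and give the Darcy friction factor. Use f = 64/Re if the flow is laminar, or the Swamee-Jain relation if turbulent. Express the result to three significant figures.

Re ≈ 11.1; laminar; f = 64/Re ≈ 5.76

V = 4Q/(πD²) = 0.6398 m/s
Re = VD/ν = 0.6398·0.0179/0.00103 = 11.1
Re < 2300 → laminar → f = 64/Re = 5.756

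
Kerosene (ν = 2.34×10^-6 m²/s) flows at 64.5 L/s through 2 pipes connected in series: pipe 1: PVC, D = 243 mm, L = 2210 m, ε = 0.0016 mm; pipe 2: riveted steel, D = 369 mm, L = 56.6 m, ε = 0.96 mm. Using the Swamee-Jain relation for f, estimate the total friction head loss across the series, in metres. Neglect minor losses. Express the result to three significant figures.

Pipe 1: V = 1.391 m/s, Re = 1.44×10^5, ε/D = 6.58×10^-6, f = 0.01662, h_1 = f(L/D)V²/2g = 14.90 m
Pipe 2: V = 0.6031 m/s, Re = 9.51×10^4, ε/D = 0.00260, f = 0.02689, h_2 = f(L/D)V²/2g = 0.07647 m
Series → Q common, losses add: H = Σh = 14.97 m

H ≈ 15.0 m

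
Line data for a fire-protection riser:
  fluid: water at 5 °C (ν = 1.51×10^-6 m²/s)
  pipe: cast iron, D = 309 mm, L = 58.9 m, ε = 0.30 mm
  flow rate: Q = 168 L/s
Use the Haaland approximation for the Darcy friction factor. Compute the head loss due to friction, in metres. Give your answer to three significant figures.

V = 4Q/(πD²) = 4·0.168/(π·0.309²) = 2.240 m/s
Re = VD/ν = 2.240·0.309/1.51×10^-6 = 4.58×10^5 → turbulent
ε/D = 0.30/309 = 9.71×10^-4
Haaland: f = 0.02011
h_f = f(L/D)V²/(2g) = 0.02011·(58.9/0.309)·2.240²/(2·9.81) = 0.9807 m

h_f ≈ 0.981 m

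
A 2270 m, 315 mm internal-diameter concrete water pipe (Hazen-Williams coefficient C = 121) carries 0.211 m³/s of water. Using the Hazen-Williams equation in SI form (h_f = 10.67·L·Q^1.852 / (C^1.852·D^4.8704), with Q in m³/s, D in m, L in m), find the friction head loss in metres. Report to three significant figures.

h_f ≈ 52.3 m

h_f = 10.67·2270·0.211^1.852 / (121^1.852·0.315^4.8704) = 52.34 m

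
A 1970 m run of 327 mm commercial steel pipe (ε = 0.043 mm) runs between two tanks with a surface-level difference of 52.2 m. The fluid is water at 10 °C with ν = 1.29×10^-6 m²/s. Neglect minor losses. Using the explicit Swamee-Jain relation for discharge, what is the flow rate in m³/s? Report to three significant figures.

Swamee-Jain (Type II): Q = -0.965·√(gD⁵h_f/L)·ln[ε/(3.7D) + √(3.17ν²L/(gD³h_f))]
√(gD⁵h_f/L) = √(9.81·0.327⁵·52.2/1970) = 0.03117
ε/(3.7D) = 3.55×10^-5; √(3.17ν²L/(gD³h_f)) = 2.41×10^-5
Q = -0.965·0.03117·ln(5.963×10^-5) = 0.2926 m³/s
Check: V = 3.48 m/s, Re = 8.83×10^5, f = 0.01408, h_f = 52.5 m ≈ 52.2 m ✓

Q ≈ 0.293 m³/s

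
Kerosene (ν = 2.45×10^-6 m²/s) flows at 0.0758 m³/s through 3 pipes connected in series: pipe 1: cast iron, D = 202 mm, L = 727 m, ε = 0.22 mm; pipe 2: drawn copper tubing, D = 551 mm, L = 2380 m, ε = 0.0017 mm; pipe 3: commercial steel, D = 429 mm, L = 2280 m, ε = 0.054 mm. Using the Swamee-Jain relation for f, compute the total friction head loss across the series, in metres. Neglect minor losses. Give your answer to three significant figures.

Pipe 1: V = 2.365 m/s, Re = 1.95×10^5, ε/D = 0.00109, f = 0.02157, h_1 = f(L/D)V²/2g = 22.13 m
Pipe 2: V = 0.3179 m/s, Re = 7.15×10^4, ε/D = 3.09×10^-6, f = 0.01920, h_2 = f(L/D)V²/2g = 0.4271 m
Pipe 3: V = 0.5244 m/s, Re = 9.18×10^4, ε/D = 1.26×10^-4, f = 0.01889, h_3 = f(L/D)V²/2g = 1.407 m
Series → Q common, losses add: H = Σh = 23.97 m

H ≈ 24.0 m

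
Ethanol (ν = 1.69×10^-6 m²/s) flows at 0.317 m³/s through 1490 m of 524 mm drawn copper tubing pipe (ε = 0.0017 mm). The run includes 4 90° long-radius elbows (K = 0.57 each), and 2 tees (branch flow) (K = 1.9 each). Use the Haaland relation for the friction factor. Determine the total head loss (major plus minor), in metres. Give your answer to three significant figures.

H_L ≈ 4.84 m

V = 4Q/(πD²) = 1.470 m/s; V²/2g = 0.1101 m
Re = 4.56×10^5, ε/D = 3.24×10^-6 → f = 0.01332 (Haaland)
Major: h_f = f(L/D)·V²/2g = 0.01332·2844·0.1101 = 4.170 m
Minor: ΣK = 6.08; h_m = ΣK·V²/2g = 0.6696 m
Total H_L = 4.170 + 0.6696 = 4.839 m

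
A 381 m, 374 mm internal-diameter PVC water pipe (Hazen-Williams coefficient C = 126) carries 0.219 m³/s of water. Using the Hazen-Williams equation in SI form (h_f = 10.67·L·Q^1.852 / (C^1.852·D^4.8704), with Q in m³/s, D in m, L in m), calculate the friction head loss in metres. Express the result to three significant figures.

h_f ≈ 3.78 m

h_f = 10.67·381·0.219^1.852 / (126^1.852·0.374^4.8704) = 3.784 m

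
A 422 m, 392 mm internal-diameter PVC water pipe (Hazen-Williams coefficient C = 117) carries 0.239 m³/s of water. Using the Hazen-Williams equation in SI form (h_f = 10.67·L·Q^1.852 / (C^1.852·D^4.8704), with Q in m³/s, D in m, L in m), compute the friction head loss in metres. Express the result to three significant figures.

h_f ≈ 4.50 m

h_f = 10.67·422·0.239^1.852 / (117^1.852·0.392^4.8704) = 4.496 m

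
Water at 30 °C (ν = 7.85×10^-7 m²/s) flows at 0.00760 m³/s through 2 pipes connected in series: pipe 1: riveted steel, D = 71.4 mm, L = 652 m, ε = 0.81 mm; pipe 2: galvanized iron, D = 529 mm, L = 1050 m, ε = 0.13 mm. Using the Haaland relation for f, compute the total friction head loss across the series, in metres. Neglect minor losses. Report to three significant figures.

H ≈ 67.0 m

Pipe 1: V = 1.898 m/s, Re = 1.73×10^5, ε/D = 0.0113, f = 0.03996, h_1 = f(L/D)V²/2g = 67.00 m
Pipe 2: V = 0.03458 m/s, Re = 2.33×10^4, ε/D = 2.46×10^-4, f = 0.02525, h_2 = f(L/D)V²/2g = 0.003055 m
Series → Q common, losses add: H = Σh = 67.00 m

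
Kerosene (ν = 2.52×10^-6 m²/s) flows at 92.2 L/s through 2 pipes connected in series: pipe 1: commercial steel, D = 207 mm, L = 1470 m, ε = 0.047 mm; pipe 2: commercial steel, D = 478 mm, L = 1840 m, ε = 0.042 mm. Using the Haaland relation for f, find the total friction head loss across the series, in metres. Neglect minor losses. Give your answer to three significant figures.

Pipe 1: V = 2.740 m/s, Re = 2.25×10^5, ε/D = 2.27×10^-4, f = 0.01680, h_1 = f(L/D)V²/2g = 45.65 m
Pipe 2: V = 0.5138 m/s, Re = 9.75×10^4, ε/D = 8.79×10^-5, f = 0.01830, h_2 = f(L/D)V²/2g = 0.9477 m
Series → Q common, losses add: H = Σh = 46.60 m

H ≈ 46.6 m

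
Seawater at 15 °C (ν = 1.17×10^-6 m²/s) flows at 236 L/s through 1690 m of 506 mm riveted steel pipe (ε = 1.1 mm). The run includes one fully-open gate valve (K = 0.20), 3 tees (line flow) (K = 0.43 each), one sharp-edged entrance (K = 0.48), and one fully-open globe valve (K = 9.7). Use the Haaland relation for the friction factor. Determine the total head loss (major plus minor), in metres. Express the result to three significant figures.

V = 4Q/(πD²) = 1.174 m/s; V²/2g = 0.07020 m
Re = 5.08×10^5, ε/D = 0.00217 → f = 0.02430 (Haaland)
Major: h_f = f(L/D)·V²/2g = 0.02430·3340·0.07020 = 5.697 m
Minor: ΣK = 11.7; h_m = ΣK·V²/2g = 0.8192 m
Total H_L = 5.697 + 0.8192 = 6.516 m

H_L ≈ 6.52 m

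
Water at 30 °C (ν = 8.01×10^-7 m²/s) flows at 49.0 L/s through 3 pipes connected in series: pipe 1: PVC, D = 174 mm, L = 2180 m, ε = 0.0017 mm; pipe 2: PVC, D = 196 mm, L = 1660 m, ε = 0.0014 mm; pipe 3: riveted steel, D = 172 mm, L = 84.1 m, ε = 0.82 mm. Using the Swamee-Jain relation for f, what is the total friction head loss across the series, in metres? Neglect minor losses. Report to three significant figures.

H ≈ 55.6 m

Pipe 1: V = 2.061 m/s, Re = 4.48×10^5, ε/D = 9.77×10^-6, f = 0.01350, h_1 = f(L/D)V²/2g = 36.61 m
Pipe 2: V = 1.624 m/s, Re = 3.97×10^5, ε/D = 7.14×10^-6, f = 0.01375, h_2 = f(L/D)V²/2g = 15.65 m
Pipe 3: V = 2.109 m/s, Re = 4.53×10^5, ε/D = 0.00477, f = 0.03026, h_3 = f(L/D)V²/2g = 3.353 m
Series → Q common, losses add: H = Σh = 55.61 m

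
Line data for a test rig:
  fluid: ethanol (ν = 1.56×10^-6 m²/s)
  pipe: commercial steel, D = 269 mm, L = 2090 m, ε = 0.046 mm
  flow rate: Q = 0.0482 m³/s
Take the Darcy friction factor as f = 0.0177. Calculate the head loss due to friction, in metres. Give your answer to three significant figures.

h_f ≈ 5.04 m

V = 4Q/(πD²) = 4·0.0482/(π·0.269²) = 0.8481 m/s
h_f = f(L/D)V²/(2g) = 0.01770·(2090/0.269)·0.8481²/(2·9.81) = 5.042 m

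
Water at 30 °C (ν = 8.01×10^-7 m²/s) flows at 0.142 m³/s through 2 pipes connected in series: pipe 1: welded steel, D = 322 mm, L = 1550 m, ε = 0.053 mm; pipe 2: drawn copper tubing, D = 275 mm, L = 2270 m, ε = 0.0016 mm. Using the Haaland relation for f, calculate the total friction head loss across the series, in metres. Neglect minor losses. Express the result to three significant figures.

H ≈ 39.9 m

Pipe 1: V = 1.744 m/s, Re = 7.01×10^5, ε/D = 1.65×10^-4, f = 0.01453, h_1 = f(L/D)V²/2g = 10.84 m
Pipe 2: V = 2.391 m/s, Re = 8.21×10^5, ε/D = 5.82×10^-6, f = 0.01207, h_2 = f(L/D)V²/2g = 29.02 m
Series → Q common, losses add: H = Σh = 39.86 m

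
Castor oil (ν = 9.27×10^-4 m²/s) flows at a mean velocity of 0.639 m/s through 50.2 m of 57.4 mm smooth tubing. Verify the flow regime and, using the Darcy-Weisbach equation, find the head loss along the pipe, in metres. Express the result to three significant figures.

Re = VD/ν = 0.639·0.05740/9.27×10^-4 = 39.6 → laminar (Re < 2300)
f = 64/Re = 1.618
h_f = f(L/D)V²/(2g) = 1.618·(50.2/0.05740)·0.639²/(2·9.81) = 29.44 m

h_f ≈ 29.4 m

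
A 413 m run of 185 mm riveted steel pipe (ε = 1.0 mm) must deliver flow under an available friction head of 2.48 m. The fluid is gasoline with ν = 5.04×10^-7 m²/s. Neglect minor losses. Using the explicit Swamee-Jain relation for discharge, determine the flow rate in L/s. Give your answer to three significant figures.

Swamee-Jain (Type II): Q = -0.965·√(gD⁵h_f/L)·ln[ε/(3.7D) + √(3.17ν²L/(gD³h_f))]
√(gD⁵h_f/L) = √(9.81·0.185⁵·2.48/413) = 0.003573
ε/(3.7D) = 0.00146; √(3.17ν²L/(gD³h_f)) = 4.65×10^-5
Q = -0.965·0.003573·ln(0.001507) = 0.02240 m³/s
Check: V = 0.833 m/s, Re = 3.06×10^5, f = 0.03152, h_f = 2.49 m ≈ 2.48 m ✓

Q ≈ 22.4 L/s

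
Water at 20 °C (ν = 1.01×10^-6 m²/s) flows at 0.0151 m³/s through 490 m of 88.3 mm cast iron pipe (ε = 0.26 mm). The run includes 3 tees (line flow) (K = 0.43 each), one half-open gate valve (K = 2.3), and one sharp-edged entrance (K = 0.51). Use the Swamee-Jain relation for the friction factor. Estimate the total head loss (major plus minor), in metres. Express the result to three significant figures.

V = 4Q/(πD²) = 2.466 m/s; V²/2g = 0.3099 m
Re = 2.16×10^5, ε/D = 0.00294 → f = 0.02684 (Swamee-Jain)
Major: h_f = f(L/D)·V²/2g = 0.02684·5549·0.3099 = 46.15 m
Minor: ΣK = 4.10; h_m = ΣK·V²/2g = 1.271 m
Total H_L = 46.15 + 1.271 = 47.42 m

H_L ≈ 47.4 m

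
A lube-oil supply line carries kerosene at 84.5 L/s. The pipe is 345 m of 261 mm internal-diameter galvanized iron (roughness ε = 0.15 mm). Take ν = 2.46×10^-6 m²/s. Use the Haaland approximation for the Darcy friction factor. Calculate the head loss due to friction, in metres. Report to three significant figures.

h_f ≈ 3.24 m

V = 4Q/(πD²) = 4·0.0845/(π·0.261²) = 1.579 m/s
Re = VD/ν = 1.579·0.261/2.46×10^-6 = 1.68×10^5 → turbulent
ε/D = 0.15/261 = 5.75×10^-4
Haaland: f = 0.01931
h_f = f(L/D)V²/(2g) = 0.01931·(345/0.261)·1.579²/(2·9.81) = 3.244 m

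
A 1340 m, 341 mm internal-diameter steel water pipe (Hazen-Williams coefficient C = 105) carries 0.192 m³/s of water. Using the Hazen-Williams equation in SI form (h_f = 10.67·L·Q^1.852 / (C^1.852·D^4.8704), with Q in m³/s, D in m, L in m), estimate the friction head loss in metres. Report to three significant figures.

h_f ≈ 22.9 m

h_f = 10.67·1340·0.192^1.852 / (105^1.852·0.341^4.8704) = 22.93 m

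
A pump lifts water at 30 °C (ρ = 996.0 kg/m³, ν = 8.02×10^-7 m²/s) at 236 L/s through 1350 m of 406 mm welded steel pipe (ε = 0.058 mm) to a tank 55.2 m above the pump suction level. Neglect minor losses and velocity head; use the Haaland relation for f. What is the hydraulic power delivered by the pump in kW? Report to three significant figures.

V = 4Q/(πD²) = 1.823 m/s; Re = 9.23×10^5; ε/D = 1.43×10^-4; f = 0.01399
h_f = f(L/D)V²/2g = 7.880 m
Total head H = z + h_f = 55.2 + 7.880 = 63.08 m
P_hyd = ρgQH = 996.0·9.81·0.236·63.08 = 145.5 kW

P_hyd ≈ 145 kW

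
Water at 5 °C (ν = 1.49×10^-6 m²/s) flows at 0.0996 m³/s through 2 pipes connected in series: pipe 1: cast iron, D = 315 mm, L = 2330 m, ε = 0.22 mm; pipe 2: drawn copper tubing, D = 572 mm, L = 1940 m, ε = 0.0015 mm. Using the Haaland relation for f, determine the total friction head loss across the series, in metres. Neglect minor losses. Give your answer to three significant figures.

Pipe 1: V = 1.278 m/s, Re = 2.70×10^5, ε/D = 6.98×10^-4, f = 0.01925, h_1 = f(L/D)V²/2g = 11.85 m
Pipe 2: V = 0.3876 m/s, Re = 1.49×10^5, ε/D = 2.62×10^-6, f = 0.01644, h_2 = f(L/D)V²/2g = 0.4270 m
Series → Q common, losses add: H = Σh = 12.28 m

H ≈ 12.3 m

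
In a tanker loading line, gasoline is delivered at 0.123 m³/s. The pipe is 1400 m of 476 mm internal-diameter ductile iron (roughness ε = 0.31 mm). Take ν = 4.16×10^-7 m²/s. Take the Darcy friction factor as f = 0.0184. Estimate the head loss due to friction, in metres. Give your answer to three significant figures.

h_f ≈ 1.32 m

V = 4Q/(πD²) = 4·0.123/(π·0.476²) = 0.6912 m/s
h_f = f(L/D)V²/(2g) = 0.01840·(1400/0.476)·0.6912²/(2·9.81) = 1.318 m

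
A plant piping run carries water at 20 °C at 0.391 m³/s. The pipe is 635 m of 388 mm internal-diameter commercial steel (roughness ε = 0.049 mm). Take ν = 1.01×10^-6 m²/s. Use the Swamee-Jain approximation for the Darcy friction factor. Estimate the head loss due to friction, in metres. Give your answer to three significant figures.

V = 4Q/(πD²) = 4·0.391/(π·0.388²) = 3.307 m/s
Re = VD/ν = 3.307·0.388/1.01×10^-6 = 1.27×10^6 → turbulent
ε/D = 0.049/388 = 1.26×10^-4
Swamee-Jain: f = 0.01365
h_f = f(L/D)V²/(2g) = 0.01365·(635/0.388)·3.307²/(2·9.81) = 12.45 m

h_f ≈ 12.5 m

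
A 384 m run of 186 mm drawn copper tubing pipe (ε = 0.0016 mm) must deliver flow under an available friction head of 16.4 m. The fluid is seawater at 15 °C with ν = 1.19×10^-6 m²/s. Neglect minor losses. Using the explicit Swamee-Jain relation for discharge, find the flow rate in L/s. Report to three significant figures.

Q ≈ 93.7 L/s

Swamee-Jain (Type II): Q = -0.965·√(gD⁵h_f/L)·ln[ε/(3.7D) + √(3.17ν²L/(gD³h_f))]
√(gD⁵h_f/L) = √(9.81·0.186⁵·16.4/384) = 0.009658
ε/(3.7D) = 2.32×10^-6; √(3.17ν²L/(gD³h_f)) = 4.08×10^-5
Q = -0.965·0.009658·ln(4.313×10^-5) = 0.09367 m³/s
Check: V = 3.45 m/s, Re = 5.39×10^5, f = 0.01306, h_f = 16.3 m ≈ 16.4 m ✓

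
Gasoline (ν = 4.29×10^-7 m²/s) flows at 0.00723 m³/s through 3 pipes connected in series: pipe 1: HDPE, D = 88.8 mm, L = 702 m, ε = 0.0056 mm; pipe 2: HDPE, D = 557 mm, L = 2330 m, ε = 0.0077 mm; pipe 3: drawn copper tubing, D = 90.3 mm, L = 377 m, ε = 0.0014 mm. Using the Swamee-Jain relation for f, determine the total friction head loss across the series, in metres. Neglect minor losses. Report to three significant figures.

Pipe 1: V = 1.167 m/s, Re = 2.42×10^5, ε/D = 6.31×10^-5, f = 0.01559, h_1 = f(L/D)V²/2g = 8.563 m
Pipe 2: V = 0.02967 m/s, Re = 3.85×10^4, ε/D = 1.38×10^-5, f = 0.02209, h_2 = f(L/D)V²/2g = 0.004146 m
Pipe 3: V = 1.129 m/s, Re = 2.38×10^5, ε/D = 1.55×10^-5, f = 0.01518, h_3 = f(L/D)V²/2g = 4.117 m
Series → Q common, losses add: H = Σh = 12.68 m

H ≈ 12.7 m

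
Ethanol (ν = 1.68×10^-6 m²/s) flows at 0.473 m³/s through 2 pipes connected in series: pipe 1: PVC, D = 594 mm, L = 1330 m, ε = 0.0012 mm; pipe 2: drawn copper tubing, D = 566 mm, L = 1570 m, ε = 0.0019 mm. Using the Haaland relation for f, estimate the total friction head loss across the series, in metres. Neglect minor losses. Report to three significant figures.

H ≈ 10.5 m

Pipe 1: V = 1.707 m/s, Re = 6.03×10^5, ε/D = 2.02×10^-6, f = 0.01266, h_1 = f(L/D)V²/2g = 4.209 m
Pipe 2: V = 1.880 m/s, Re = 6.33×10^5, ε/D = 3.36×10^-6, f = 0.01257, h_2 = f(L/D)V²/2g = 6.281 m
Series → Q common, losses add: H = Σh = 10.49 m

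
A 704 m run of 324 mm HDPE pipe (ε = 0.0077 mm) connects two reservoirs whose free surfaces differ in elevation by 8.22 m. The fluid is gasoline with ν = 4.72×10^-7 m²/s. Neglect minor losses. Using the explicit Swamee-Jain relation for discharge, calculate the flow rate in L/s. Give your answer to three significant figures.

Swamee-Jain (Type II): Q = -0.965·√(gD⁵h_f/L)·ln[ε/(3.7D) + √(3.17ν²L/(gD³h_f))]
√(gD⁵h_f/L) = √(9.81·0.324⁵·8.22/704) = 0.02022
ε/(3.7D) = 6.42×10^-6; √(3.17ν²L/(gD³h_f)) = 1.35×10^-5
Q = -0.965·0.02022·ln(1.989×10^-5) = 0.2113 m³/s
Check: V = 2.56 m/s, Re = 1.76×10^6, f = 0.01134, h_f = 8.25 m ≈ 8.22 m ✓

Q ≈ 211 L/s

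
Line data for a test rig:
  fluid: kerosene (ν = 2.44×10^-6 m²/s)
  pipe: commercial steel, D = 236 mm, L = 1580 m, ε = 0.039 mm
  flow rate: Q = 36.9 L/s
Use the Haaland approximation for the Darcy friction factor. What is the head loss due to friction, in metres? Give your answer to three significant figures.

h_f ≈ 4.68 m

V = 4Q/(πD²) = 4·0.0369/(π·0.236²) = 0.8436 m/s
Re = VD/ν = 0.8436·0.236/2.44×10^-6 = 8.16×10^4 → turbulent
ε/D = 0.039/236 = 1.65×10^-4
Haaland: f = 0.01927
h_f = f(L/D)V²/(2g) = 0.01927·(1580/0.236)·0.8436²/(2·9.81) = 4.678 m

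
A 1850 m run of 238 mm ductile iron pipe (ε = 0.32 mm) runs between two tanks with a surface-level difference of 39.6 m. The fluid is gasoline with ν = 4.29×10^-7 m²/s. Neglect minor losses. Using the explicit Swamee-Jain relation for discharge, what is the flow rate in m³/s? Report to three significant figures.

Q ≈ 0.0963 m³/s

Swamee-Jain (Type II): Q = -0.965·√(gD⁵h_f/L)·ln[ε/(3.7D) + √(3.17ν²L/(gD³h_f))]
√(gD⁵h_f/L) = √(9.81·0.238⁵·39.6/1850) = 0.01266
ε/(3.7D) = 3.63×10^-4; √(3.17ν²L/(gD³h_f)) = 1.44×10^-5
Q = -0.965·0.01266·ln(3.777×10^-4) = 0.09631 m³/s
Check: V = 2.16 m/s, Re = 1.20×10^6, f = 0.02141, h_f = 39.8 m ≈ 39.6 m ✓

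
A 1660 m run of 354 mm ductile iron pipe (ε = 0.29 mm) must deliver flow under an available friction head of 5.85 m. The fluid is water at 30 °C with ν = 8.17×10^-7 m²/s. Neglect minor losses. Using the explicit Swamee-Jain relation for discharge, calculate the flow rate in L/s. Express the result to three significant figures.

Q ≈ 111 L/s

Swamee-Jain (Type II): Q = -0.965·√(gD⁵h_f/L)·ln[ε/(3.7D) + √(3.17ν²L/(gD³h_f))]
√(gD⁵h_f/L) = √(9.81·0.354⁵·5.85/1660) = 0.01386
ε/(3.7D) = 2.21×10^-4; √(3.17ν²L/(gD³h_f)) = 3.71×10^-5
Q = -0.965·0.01386·ln(2.586×10^-4) = 0.1105 m³/s
Check: V = 1.12 m/s, Re = 4.86×10^5, f = 0.01954, h_f = 5.89 m ≈ 5.85 m ✓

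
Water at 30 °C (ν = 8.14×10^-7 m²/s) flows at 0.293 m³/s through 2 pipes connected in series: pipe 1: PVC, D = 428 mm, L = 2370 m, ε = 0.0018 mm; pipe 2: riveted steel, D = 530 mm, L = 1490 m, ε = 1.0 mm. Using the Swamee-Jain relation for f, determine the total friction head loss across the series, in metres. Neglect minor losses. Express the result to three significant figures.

H ≈ 19.5 m

Pipe 1: V = 2.037 m/s, Re = 1.07×10^6, ε/D = 4.21×10^-6, f = 0.01158, h_1 = f(L/D)V²/2g = 13.56 m
Pipe 2: V = 1.328 m/s, Re = 8.65×10^5, ε/D = 0.00189, f = 0.02337, h_2 = f(L/D)V²/2g = 5.906 m
Series → Q common, losses add: H = Σh = 19.47 m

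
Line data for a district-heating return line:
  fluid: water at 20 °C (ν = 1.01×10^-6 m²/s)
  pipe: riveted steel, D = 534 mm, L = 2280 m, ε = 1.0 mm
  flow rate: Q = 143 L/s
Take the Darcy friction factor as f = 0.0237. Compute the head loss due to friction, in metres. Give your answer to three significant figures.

V = 4Q/(πD²) = 4·0.143/(π·0.534²) = 0.6385 m/s
h_f = f(L/D)V²/(2g) = 0.02370·(2280/0.534)·0.6385²/(2·9.81) = 2.103 m

h_f ≈ 2.10 m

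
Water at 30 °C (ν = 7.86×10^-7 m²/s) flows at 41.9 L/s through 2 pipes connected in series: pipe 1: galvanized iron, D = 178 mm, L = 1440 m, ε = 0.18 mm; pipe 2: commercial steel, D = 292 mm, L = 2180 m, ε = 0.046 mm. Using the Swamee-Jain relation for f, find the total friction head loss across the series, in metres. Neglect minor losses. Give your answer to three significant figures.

Pipe 1: V = 1.684 m/s, Re = 3.81×10^5, ε/D = 0.00101, f = 0.02059, h_1 = f(L/D)V²/2g = 24.07 m
Pipe 2: V = 0.6257 m/s, Re = 2.32×10^5, ε/D = 1.58×10^-4, f = 0.01648, h_2 = f(L/D)V²/2g = 2.456 m
Series → Q common, losses add: H = Σh = 26.53 m

H ≈ 26.5 m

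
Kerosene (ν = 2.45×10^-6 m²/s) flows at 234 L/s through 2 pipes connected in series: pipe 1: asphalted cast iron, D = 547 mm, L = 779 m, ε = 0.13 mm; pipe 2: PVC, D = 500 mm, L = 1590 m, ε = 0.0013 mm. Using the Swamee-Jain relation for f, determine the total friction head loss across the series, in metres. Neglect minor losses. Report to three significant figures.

Pipe 1: V = 0.9958 m/s, Re = 2.22×10^5, ε/D = 2.38×10^-4, f = 0.01717, h_1 = f(L/D)V²/2g = 1.235 m
Pipe 2: V = 1.192 m/s, Re = 2.43×10^5, ε/D = 2.60×10^-6, f = 0.01498, h_2 = f(L/D)V²/2g = 3.449 m
Series → Q common, losses add: H = Σh = 4.685 m

H ≈ 4.68 m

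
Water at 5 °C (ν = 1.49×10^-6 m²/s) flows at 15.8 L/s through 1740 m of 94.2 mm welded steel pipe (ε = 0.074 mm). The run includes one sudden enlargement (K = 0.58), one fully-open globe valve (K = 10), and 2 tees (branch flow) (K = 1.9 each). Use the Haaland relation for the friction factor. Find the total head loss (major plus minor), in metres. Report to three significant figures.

V = 4Q/(πD²) = 2.267 m/s; V²/2g = 0.2620 m
Re = 1.43×10^5, ε/D = 7.86×10^-4 → f = 0.02050 (Haaland)
Major: h_f = f(L/D)·V²/2g = 0.02050·18471·0.2620 = 99.21 m
Minor: ΣK = 14.4; h_m = ΣK·V²/2g = 3.767 m
Total H_L = 99.21 + 3.767 = 103.0 m

H_L ≈ 103 m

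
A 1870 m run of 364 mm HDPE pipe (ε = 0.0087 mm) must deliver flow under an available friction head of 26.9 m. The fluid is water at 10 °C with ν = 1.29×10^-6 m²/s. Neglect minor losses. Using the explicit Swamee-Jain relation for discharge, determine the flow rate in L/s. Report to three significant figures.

Swamee-Jain (Type II): Q = -0.965·√(gD⁵h_f/L)·ln[ε/(3.7D) + √(3.17ν²L/(gD³h_f))]
√(gD⁵h_f/L) = √(9.81·0.364⁵·26.9/1870) = 0.03003
ε/(3.7D) = 6.46×10^-6; √(3.17ν²L/(gD³h_f)) = 2.78×10^-5
Q = -0.965·0.03003·ln(3.430×10^-5) = 0.2979 m³/s
Check: V = 2.86 m/s, Re = 8.08×10^5, f = 0.01253, h_f = 26.9 m ≈ 26.9 m ✓

Q ≈ 298 L/s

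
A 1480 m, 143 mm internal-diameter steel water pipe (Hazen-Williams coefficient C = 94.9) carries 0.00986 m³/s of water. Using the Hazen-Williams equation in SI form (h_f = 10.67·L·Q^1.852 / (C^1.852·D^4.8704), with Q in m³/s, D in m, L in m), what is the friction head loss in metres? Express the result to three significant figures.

h_f = 10.67·1480·0.00986^1.852 / (94.9^1.852·0.143^4.8704) = 8.611 m

h_f ≈ 8.61 m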